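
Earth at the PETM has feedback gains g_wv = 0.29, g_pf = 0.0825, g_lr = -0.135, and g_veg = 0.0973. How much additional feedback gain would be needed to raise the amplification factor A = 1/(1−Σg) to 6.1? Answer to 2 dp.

Current total gain = 0.3348.
Target gain for A = 6.1: g* = 1 − 1/6.1 = 0.8361.
Additional gain needed = 0.8361 − 0.3348 = 0.50.

0.50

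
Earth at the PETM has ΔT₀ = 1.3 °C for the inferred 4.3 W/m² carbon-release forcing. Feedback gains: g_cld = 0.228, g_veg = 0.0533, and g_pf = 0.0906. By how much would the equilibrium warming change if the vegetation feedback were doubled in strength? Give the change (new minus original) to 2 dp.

0.19 °C

Original: g = 0.3719, ΔT = 1.3/(1−0.3719) = 2.0697 °C.
With doubled vegetation: g' = 0.4252, ΔT' = 1.3/(1−0.4252) = 2.2617 °C.
Change = 2.2617 − 2.0697 = 0.19 °C.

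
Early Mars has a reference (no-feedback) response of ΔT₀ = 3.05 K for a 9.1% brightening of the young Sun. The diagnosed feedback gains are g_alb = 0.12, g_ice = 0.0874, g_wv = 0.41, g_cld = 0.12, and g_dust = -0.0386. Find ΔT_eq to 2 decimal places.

10.13 K

Total gain g = 0.12 + 0.0874 + 0.41 + 0.12 − 0.0386 = 0.6988.
Amplification A = 1/(1 − 0.6988) = 3.32.
ΔT = 3.05 × 3.32 = 10.13 K.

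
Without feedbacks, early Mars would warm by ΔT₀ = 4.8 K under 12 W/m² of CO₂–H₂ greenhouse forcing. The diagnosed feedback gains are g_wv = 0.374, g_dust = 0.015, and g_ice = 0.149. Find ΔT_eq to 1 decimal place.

Total gain g = 0.374 + 0.015 + 0.149 = 0.538.
Amplification A = 1/(1 − 0.538) = 2.165.
ΔT = 4.8 × 2.165 = 10.4 K.

10.4 K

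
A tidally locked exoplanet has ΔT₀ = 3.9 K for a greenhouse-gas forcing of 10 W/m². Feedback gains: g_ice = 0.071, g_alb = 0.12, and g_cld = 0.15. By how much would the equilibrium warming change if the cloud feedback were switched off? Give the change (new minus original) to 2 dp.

-1.10 K

Original: g = 0.341, ΔT = 3.9/(1−0.341) = 5.9181 K.
Without cloud: g' = 0.191, ΔT' = 3.9/(1−0.191) = 4.8208 K.
Change = 4.8208 − 5.9181 = -1.10 K.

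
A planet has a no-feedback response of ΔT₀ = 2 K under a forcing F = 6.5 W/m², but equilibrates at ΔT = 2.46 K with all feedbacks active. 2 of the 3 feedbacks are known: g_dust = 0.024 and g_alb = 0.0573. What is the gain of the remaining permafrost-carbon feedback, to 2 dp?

Amplification A = ΔT/ΔT₀ = 2.46/2 = 1.23.
Total gain g = 1 − 1/A = 1 − 1/1.23 = 0.187.
Known gains sum to 0.024 + 0.0573 = 0.0813.
g_pf = 0.187 − 0.0813 = 0.11.

0.11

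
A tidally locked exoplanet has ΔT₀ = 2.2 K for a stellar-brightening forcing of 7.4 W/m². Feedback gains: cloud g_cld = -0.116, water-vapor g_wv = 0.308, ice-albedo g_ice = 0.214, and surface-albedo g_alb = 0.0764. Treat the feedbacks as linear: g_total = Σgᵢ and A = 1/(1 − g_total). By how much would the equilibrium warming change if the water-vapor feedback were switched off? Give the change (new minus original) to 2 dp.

-1.59 K

Original: g = 0.4824, ΔT = 2.2/(1−0.4824) = 4.2504 K.
Without water-vapor: g' = 0.1744, ΔT' = 2.2/(1−0.1744) = 2.6647 K.
Change = 2.6647 − 4.2504 = -1.59 K.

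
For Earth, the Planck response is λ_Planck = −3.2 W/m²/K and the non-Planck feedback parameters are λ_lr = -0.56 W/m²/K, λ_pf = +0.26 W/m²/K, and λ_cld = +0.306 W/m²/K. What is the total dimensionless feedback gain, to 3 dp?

0.002

Convert to gains: g_lr = -0.56/3.2 = -0.175; g_pf = 0.26/3.2 = 0.08125; g_cld = 0.306/3.2 = 0.09562.
Total gain g = 0.00187.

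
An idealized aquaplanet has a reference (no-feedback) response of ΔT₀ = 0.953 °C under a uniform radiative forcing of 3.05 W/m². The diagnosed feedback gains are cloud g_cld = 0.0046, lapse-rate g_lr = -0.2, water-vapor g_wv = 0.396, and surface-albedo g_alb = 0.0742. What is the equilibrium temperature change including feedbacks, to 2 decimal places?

1.31 °C

Total gain g = 0.0046 − 0.2 + 0.396 + 0.0742 = 0.2748.
Amplification A = 1/(1 − 0.2748) = 1.379.
ΔT = 0.953 × 1.379 = 1.31 °C.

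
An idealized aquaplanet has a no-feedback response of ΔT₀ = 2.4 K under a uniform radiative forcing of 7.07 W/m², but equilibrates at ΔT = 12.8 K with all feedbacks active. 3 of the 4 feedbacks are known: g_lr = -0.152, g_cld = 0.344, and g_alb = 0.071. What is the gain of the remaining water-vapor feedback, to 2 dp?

Amplification A = ΔT/ΔT₀ = 12.8/2.4 = 5.333.
Total gain g = 1 − 1/A = 1 − 1/5.333 = 0.8125.
Known gains sum to -0.152 + 0.344 + 0.071 = 0.263.
g_wv = 0.8125 − 0.263 = 0.55.

0.55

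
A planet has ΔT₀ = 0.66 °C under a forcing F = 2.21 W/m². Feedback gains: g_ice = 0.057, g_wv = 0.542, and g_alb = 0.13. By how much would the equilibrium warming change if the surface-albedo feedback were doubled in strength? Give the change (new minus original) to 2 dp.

2.25 °C

Original: g = 0.729, ΔT = 0.66/(1−0.729) = 2.4354 °C.
With doubled surface-albedo: g' = 0.859, ΔT' = 0.66/(1−0.859) = 4.6809 °C.
Change = 4.6809 − 2.4354 = 2.25 °C.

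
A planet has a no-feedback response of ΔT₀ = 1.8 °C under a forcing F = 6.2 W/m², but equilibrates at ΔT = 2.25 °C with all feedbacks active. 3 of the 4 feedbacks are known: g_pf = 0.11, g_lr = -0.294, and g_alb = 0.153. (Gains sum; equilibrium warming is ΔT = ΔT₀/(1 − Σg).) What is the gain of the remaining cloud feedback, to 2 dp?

0.23

Amplification A = ΔT/ΔT₀ = 2.25/1.8 = 1.25.
Total gain g = 1 − 1/A = 1 − 1/1.25 = 0.2.
Known gains sum to 0.11 − 0.294 + 0.153 = -0.031.
g_cld = 0.2 + 0.031 = 0.23.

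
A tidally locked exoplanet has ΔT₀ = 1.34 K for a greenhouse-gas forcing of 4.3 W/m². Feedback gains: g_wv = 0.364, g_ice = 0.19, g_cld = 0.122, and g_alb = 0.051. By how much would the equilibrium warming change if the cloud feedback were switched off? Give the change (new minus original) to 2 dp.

-1.52 K

Original: g = 0.727, ΔT = 1.34/(1−0.727) = 4.9084 K.
Without cloud: g' = 0.605, ΔT' = 1.34/(1−0.605) = 3.3924 K.
Change = 3.3924 − 4.9084 = -1.52 K.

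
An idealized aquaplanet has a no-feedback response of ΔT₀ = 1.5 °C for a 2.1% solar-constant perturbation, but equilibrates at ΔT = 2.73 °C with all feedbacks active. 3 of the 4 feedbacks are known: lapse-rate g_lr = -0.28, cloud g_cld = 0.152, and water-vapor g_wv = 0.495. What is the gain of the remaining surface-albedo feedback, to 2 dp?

Amplification A = ΔT/ΔT₀ = 2.73/1.5 = 1.82.
Total gain g = 1 − 1/A = 1 − 1/1.82 = 0.4505.
Known gains sum to -0.28 + 0.152 + 0.495 = 0.367.
g_alb = 0.4505 − 0.367 = 0.08.

0.08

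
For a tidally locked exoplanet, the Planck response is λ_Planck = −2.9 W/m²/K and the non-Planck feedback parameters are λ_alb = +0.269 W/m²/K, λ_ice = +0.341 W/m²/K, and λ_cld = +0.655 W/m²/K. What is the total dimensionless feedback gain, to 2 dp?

0.44

Convert to gains: g_alb = 0.269/2.9 = 0.09276; g_ice = 0.341/2.9 = 0.1176; g_cld = 0.655/2.9 = 0.2259.
Total gain g = 0.43626.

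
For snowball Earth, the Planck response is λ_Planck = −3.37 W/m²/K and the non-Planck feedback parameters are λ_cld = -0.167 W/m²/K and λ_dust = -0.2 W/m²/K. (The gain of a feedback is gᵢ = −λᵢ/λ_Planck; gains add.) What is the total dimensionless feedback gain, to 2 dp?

Convert to gains: g_cld = -0.167/3.37 = -0.04955; g_dust = -0.2/3.37 = -0.05935.
Total gain g = -0.1089.

-0.11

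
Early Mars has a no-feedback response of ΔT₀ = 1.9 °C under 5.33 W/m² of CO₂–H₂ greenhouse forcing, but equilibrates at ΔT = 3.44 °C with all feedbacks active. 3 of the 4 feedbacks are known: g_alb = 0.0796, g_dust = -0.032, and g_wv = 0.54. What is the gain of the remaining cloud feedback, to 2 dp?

Amplification A = ΔT/ΔT₀ = 3.44/1.9 = 1.811.
Total gain g = 1 − 1/A = 1 − 1/1.811 = 0.4478.
Known gains sum to 0.0796 − 0.032 + 0.54 = 0.5876.
g_cld = 0.4478 − 0.5876 = -0.14.

-0.14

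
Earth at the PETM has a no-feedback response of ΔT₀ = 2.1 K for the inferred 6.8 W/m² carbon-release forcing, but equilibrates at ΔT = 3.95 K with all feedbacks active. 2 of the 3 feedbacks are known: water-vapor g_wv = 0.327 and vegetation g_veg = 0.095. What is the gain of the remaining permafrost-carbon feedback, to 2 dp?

0.05

Amplification A = ΔT/ΔT₀ = 3.95/2.1 = 1.881.
Total gain g = 1 − 1/A = 1 − 1/1.881 = 0.4684.
Known gains sum to 0.327 + 0.095 = 0.422.
g_pf = 0.4684 − 0.422 = 0.05.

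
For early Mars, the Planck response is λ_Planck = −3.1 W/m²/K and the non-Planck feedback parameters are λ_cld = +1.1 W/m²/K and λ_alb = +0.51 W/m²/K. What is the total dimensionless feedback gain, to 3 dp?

0.519

Convert to gains: g_cld = 1.1/3.1 = 0.3548; g_alb = 0.51/3.1 = 0.1645.
Total gain g = 0.5193.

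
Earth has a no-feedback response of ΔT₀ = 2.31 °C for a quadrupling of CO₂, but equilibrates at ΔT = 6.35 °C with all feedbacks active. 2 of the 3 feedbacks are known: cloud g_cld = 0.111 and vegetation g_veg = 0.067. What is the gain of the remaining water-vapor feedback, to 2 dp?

Amplification A = ΔT/ΔT₀ = 6.35/2.31 = 2.749.
Total gain g = 1 − 1/A = 1 − 1/2.749 = 0.6362.
Known gains sum to 0.111 + 0.067 = 0.178.
g_wv = 0.6362 − 0.178 = 0.46.

0.46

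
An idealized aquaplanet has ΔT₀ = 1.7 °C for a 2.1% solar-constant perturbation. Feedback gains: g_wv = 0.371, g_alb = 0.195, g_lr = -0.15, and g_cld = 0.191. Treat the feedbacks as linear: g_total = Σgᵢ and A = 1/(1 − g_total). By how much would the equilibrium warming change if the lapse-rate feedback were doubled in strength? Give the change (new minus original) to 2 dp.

Original: g = 0.607, ΔT = 1.7/(1−0.607) = 4.3257 °C.
With doubled lapse-rate: g' = 0.457, ΔT' = 1.7/(1−0.457) = 3.1308 °C.
Change = 3.1308 − 4.3257 = -1.19 °C.

-1.19 °C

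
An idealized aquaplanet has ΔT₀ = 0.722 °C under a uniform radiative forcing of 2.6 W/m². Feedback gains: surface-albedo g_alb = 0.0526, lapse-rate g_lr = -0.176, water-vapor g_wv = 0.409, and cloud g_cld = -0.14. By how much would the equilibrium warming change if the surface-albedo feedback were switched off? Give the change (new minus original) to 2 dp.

Original: g = 0.1456, ΔT = 0.722/(1−0.1456) = 0.8450 °C.
Without surface-albedo: g' = 0.093, ΔT' = 0.722/(1−0.093) = 0.7960 °C.
Change = 0.7960 − 0.8450 = -0.05 °C.

-0.05 °C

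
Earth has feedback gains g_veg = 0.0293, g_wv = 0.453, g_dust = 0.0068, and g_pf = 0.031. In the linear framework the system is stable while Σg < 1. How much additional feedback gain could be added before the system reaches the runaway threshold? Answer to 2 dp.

Current total gain = 0.0293 + 0.453 + 0.0068 + 0.031 = 0.5201.
Margin to runaway = 1 − 0.5201 = 0.48.

0.48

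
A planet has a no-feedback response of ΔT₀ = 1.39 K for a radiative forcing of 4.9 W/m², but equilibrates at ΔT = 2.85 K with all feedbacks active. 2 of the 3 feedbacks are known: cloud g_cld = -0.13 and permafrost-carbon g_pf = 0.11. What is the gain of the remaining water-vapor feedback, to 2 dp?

Amplification A = ΔT/ΔT₀ = 2.85/1.39 = 2.05.
Total gain g = 1 − 1/A = 1 − 1/2.05 = 0.5122.
Known gains sum to -0.13 + 0.11 = -0.02.
g_wv = 0.5122 + 0.02 = 0.53.

0.53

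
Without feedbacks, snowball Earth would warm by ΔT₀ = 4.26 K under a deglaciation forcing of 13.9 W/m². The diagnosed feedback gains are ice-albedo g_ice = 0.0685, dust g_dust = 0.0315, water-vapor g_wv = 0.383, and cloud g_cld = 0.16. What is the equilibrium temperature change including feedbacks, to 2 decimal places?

11.93 K

Total gain g = 0.0685 + 0.0315 + 0.383 + 0.16 = 0.643.
Amplification A = 1/(1 − 0.643) = 2.801.
ΔT = 4.26 × 2.801 = 11.93 K.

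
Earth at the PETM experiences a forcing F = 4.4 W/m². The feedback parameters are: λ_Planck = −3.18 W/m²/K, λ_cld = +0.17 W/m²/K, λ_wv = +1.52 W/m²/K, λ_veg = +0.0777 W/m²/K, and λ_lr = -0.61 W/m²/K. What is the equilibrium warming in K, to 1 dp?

2.2 K

Net feedback parameter λ = (−3.18) + (+0.17) + (+1.52) + (+0.0777) + (-0.61) = -2.0223 W/m²/K.
ΔT = −F/λ = −4.4/(-2.0223) = 2.2 K.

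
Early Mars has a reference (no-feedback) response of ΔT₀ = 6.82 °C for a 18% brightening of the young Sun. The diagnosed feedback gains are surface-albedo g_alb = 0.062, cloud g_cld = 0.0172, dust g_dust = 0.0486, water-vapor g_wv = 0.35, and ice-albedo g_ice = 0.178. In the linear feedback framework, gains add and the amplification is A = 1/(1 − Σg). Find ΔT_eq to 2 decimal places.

Total gain g = 0.062 + 0.0172 + 0.0486 + 0.35 + 0.178 = 0.6558.
Amplification A = 1/(1 − 0.6558) = 2.905.
ΔT = 6.82 × 2.905 = 19.81 °C.

19.81 °C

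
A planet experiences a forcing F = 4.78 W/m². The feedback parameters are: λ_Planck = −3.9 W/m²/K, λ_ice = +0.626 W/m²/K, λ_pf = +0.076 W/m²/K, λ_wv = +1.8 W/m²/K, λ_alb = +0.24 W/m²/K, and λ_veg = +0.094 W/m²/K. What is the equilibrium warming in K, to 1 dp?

4.5 K

Net feedback parameter λ = (−3.9) + (+0.626) + (+0.076) + (+1.8) + (+0.24) + (+0.094) = -1.064 W/m²/K.
ΔT = −F/λ = −4.78/(-1.064) = 4.5 K.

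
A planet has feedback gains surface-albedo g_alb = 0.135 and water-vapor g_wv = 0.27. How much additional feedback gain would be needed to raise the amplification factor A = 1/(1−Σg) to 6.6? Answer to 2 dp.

Current total gain = 0.405.
Target gain for A = 6.6: g* = 1 − 1/6.6 = 0.8485.
Additional gain needed = 0.8485 − 0.405 = 0.44.

0.44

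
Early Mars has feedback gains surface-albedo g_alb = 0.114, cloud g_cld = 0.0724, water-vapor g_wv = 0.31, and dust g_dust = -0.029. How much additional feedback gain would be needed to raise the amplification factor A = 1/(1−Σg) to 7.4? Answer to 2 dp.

0.40

Current total gain = 0.4674.
Target gain for A = 7.4: g* = 1 − 1/7.4 = 0.8649.
Additional gain needed = 0.8649 − 0.4674 = 0.40.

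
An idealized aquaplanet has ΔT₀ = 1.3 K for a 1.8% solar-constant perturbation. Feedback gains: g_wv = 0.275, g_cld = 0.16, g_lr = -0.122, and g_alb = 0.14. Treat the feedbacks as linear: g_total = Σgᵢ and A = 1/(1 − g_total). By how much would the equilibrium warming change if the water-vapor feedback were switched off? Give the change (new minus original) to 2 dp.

Original: g = 0.453, ΔT = 1.3/(1−0.453) = 2.3766 K.
Without water-vapor: g' = 0.178, ΔT' = 1.3/(1−0.178) = 1.5815 K.
Change = 1.5815 − 2.3766 = -0.80 K.

-0.80 K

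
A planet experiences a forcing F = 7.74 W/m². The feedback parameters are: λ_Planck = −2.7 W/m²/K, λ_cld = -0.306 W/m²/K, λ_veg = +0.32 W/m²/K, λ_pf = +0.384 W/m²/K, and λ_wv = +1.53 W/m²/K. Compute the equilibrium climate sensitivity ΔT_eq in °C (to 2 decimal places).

Net feedback parameter λ = (−2.7) + (-0.306) + (+0.32) + (+0.384) + (+1.53) = -0.772 W/m²/K.
ΔT = −F/λ = −7.74/(-0.772) = 10.03 °C.

10.03 °C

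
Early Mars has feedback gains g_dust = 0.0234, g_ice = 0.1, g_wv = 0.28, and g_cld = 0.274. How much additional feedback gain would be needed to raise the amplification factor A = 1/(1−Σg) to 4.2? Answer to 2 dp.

0.08

Current total gain = 0.6774.
Target gain for A = 4.2: g* = 1 − 1/4.2 = 0.7619.
Additional gain needed = 0.7619 − 0.6774 = 0.08.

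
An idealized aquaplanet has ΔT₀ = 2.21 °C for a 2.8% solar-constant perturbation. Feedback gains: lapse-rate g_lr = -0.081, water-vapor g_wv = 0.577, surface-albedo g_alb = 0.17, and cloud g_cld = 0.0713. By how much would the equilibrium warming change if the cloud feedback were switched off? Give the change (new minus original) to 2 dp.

Original: g = 0.7373, ΔT = 2.21/(1−0.7373) = 8.4126 °C.
Without cloud: g' = 0.666, ΔT' = 2.21/(1−0.666) = 6.6168 °C.
Change = 6.6168 − 8.4126 = -1.80 °C.

-1.80 °C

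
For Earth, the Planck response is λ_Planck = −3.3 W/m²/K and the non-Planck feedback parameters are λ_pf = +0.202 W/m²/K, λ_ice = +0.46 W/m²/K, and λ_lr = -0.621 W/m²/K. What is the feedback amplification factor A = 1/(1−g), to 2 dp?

1.01

Convert to gains: g_pf = 0.202/3.3 = 0.06121; g_ice = 0.46/3.3 = 0.1394; g_lr = -0.621/3.3 = -0.1882.
Total gain g = 0.01241.
A = 1/(1 − 0.01241) = 1.01.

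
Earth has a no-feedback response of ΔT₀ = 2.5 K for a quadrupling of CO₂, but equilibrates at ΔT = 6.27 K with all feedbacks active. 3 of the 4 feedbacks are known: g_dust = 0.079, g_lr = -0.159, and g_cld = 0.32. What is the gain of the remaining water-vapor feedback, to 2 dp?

0.36

Amplification A = ΔT/ΔT₀ = 6.27/2.5 = 2.508.
Total gain g = 1 − 1/A = 1 − 1/2.508 = 0.6013.
Known gains sum to 0.079 − 0.159 + 0.32 = 0.24.
g_wv = 0.6013 − 0.24 = 0.36.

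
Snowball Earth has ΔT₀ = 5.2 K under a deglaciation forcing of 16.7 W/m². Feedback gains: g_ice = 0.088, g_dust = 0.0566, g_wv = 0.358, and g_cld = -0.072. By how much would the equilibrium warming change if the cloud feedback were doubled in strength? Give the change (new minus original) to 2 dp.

-1.03 K

Original: g = 0.4306, ΔT = 5.2/(1−0.4306) = 9.1324 K.
With doubled cloud: g' = 0.3586, ΔT' = 5.2/(1−0.3586) = 8.1073 K.
Change = 8.1073 − 9.1324 = -1.03 K.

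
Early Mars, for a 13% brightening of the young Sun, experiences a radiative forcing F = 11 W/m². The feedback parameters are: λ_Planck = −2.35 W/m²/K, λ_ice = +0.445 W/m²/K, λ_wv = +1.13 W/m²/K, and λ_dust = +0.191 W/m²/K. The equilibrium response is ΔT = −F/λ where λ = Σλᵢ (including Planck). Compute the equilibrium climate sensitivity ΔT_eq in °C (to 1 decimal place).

Net feedback parameter λ = (−2.35) + (+0.445) + (+1.13) + (+0.191) = -0.584 W/m²/K.
ΔT = −F/λ = −11/(-0.584) = 18.8 °C.

18.8 °C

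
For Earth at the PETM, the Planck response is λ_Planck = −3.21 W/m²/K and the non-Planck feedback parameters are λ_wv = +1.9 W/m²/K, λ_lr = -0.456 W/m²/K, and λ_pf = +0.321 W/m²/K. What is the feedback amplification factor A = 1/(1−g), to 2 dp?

Convert to gains: g_wv = 1.9/3.21 = 0.5919; g_lr = -0.456/3.21 = -0.1421; g_pf = 0.321/3.21 = 0.1.
Total gain g = 0.5498.
A = 1/(1 − 0.5498) = 2.22.

2.22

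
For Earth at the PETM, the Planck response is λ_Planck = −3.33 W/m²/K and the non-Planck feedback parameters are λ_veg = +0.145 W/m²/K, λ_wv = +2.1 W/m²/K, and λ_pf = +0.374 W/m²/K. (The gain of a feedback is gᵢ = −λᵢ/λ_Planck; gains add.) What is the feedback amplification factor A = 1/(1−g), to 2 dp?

4.68

Convert to gains: g_veg = 0.145/3.33 = 0.04354; g_wv = 2.1/3.33 = 0.6306; g_pf = 0.374/3.33 = 0.1123.
Total gain g = 0.78644.
A = 1/(1 − 0.78644) = 4.68.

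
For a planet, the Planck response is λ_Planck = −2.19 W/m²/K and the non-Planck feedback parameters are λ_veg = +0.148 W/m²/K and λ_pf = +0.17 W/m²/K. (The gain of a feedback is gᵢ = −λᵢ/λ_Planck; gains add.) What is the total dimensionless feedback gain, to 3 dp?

Convert to gains: g_veg = 0.148/2.19 = 0.06758; g_pf = 0.17/2.19 = 0.07763.
Total gain g = 0.14521.

0.145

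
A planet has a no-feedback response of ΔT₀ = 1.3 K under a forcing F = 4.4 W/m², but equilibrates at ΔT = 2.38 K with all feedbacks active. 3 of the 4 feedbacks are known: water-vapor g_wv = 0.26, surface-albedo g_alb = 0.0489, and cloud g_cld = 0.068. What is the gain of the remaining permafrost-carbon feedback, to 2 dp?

0.08

Amplification A = ΔT/ΔT₀ = 2.38/1.3 = 1.831.
Total gain g = 1 − 1/A = 1 − 1/1.831 = 0.4539.
Known gains sum to 0.26 + 0.0489 + 0.068 = 0.3769.
g_pf = 0.4539 − 0.3769 = 0.08.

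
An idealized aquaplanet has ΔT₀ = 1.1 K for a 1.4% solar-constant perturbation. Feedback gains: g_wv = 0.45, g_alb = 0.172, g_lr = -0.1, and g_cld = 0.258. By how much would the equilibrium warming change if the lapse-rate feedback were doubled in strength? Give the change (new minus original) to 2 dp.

Original: g = 0.78, ΔT = 1.1/(1−0.78) = 5.0000 K.
With doubled lapse-rate: g' = 0.68, ΔT' = 1.1/(1−0.68) = 3.4375 K.
Change = 3.4375 − 5.0000 = -1.56 K.

-1.56 K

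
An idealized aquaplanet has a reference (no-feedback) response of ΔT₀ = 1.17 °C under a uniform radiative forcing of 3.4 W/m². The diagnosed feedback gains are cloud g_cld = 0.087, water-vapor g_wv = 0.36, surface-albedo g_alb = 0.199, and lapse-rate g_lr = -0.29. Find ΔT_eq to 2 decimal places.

Total gain g = 0.087 + 0.36 + 0.199 − 0.29 = 0.356.
Amplification A = 1/(1 − 0.356) = 1.553.
ΔT = 1.17 × 1.553 = 1.82 °C.

1.82 °C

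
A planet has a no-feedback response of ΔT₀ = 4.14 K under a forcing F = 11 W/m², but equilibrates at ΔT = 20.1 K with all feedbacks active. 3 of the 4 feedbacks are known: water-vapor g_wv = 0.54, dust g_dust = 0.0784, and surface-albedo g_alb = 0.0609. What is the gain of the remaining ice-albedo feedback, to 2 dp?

0.11

Amplification A = ΔT/ΔT₀ = 20.1/4.14 = 4.855.
Total gain g = 1 − 1/A = 1 − 1/4.855 = 0.794.
Known gains sum to 0.54 + 0.0784 + 0.0609 = 0.6793.
g_ice = 0.794 − 0.6793 = 0.11.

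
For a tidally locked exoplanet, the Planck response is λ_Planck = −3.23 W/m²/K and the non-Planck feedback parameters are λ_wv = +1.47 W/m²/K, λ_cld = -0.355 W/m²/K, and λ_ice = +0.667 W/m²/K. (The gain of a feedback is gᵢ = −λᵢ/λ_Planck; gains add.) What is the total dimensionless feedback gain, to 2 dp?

0.55

Convert to gains: g_wv = 1.47/3.23 = 0.4551; g_cld = -0.355/3.23 = -0.1099; g_ice = 0.667/3.23 = 0.2065.
Total gain g = 0.5517.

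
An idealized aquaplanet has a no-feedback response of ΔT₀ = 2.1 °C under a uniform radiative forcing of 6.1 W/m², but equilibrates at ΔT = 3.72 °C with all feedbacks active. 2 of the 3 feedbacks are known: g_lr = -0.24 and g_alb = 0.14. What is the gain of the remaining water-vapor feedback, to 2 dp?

0.54

Amplification A = ΔT/ΔT₀ = 3.72/2.1 = 1.771.
Total gain g = 1 − 1/A = 1 − 1/1.771 = 0.4353.
Known gains sum to -0.24 + 0.14 = -0.1.
g_wv = 0.4353 + 0.1 = 0.54.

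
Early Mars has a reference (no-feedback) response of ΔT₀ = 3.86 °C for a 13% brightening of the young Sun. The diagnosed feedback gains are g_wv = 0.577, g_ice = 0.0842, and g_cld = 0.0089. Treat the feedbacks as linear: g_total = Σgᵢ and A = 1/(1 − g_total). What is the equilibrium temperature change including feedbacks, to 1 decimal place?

Total gain g = 0.577 + 0.0842 + 0.0089 = 0.6701.
Amplification A = 1/(1 − 0.6701) = 3.031.
ΔT = 3.86 × 3.031 = 11.7 °C.

11.7 °C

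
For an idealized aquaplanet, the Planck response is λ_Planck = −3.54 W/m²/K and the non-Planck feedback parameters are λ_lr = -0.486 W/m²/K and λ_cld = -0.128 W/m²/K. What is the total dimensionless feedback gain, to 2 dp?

Convert to gains: g_lr = -0.486/3.54 = -0.1373; g_cld = -0.128/3.54 = -0.03616.
Total gain g = -0.17346.

-0.17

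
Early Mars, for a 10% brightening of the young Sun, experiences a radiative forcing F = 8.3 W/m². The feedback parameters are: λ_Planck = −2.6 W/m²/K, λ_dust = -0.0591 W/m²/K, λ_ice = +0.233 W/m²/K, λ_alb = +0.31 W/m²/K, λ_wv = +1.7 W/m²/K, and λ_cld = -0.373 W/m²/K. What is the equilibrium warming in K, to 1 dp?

Net feedback parameter λ = (−2.6) + (-0.0591) + (+0.233) + (+0.31) + (+1.7) + (-0.373) = -0.7891 W/m²/K.
ΔT = −F/λ = −8.3/(-0.7891) = 10.5 K.

10.5 K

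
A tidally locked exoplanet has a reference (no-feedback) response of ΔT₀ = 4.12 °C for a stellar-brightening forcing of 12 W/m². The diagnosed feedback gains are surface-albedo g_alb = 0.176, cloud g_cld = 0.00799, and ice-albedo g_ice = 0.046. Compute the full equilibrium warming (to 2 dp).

Total gain g = 0.176 + 0.00799 + 0.046 = 0.22999.
Amplification A = 1/(1 − 0.22999) = 1.299.
ΔT = 4.12 × 1.299 = 5.35 °C.

5.35 °C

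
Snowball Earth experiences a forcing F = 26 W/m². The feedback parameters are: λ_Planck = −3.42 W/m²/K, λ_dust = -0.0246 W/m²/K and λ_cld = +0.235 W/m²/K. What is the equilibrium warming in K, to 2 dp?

8.10 K

Net feedback parameter λ = (−3.42) + (-0.0246) + (+0.235) = -3.2096 W/m²/K.
ΔT = −F/λ = −26/(-3.2096) = 8.10 K.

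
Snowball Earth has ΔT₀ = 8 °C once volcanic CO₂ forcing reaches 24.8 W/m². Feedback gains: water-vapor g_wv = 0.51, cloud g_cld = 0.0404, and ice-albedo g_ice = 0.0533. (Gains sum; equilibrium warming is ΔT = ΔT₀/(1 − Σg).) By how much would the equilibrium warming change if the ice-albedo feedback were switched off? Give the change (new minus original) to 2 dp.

-2.39 °C

Original: g = 0.6037, ΔT = 8/(1−0.6037) = 20.1867 °C.
Without ice-albedo: g' = 0.5504, ΔT' = 8/(1−0.5504) = 17.7936 °C.
Change = 17.7936 − 20.1867 = -2.39 °C.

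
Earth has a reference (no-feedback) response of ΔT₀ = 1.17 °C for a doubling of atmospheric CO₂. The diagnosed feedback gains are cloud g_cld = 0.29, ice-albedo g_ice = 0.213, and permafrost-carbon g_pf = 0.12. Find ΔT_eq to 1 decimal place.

Total gain g = 0.29 + 0.213 + 0.12 = 0.623.
Amplification A = 1/(1 − 0.623) = 2.653.
ΔT = 1.17 × 2.653 = 3.1 °C.

3.1 °C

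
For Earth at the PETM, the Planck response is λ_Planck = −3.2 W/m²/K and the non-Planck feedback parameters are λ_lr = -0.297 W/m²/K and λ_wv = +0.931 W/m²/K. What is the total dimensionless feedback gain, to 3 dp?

Convert to gains: g_lr = -0.297/3.2 = -0.09281; g_wv = 0.931/3.2 = 0.2909.
Total gain g = 0.19809.

0.198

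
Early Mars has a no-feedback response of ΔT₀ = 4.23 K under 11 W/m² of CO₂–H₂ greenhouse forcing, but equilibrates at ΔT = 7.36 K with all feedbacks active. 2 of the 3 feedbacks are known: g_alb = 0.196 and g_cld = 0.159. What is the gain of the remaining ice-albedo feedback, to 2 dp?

0.07

Amplification A = ΔT/ΔT₀ = 7.36/4.23 = 1.74.
Total gain g = 1 − 1/A = 1 − 1/1.74 = 0.4253.
Known gains sum to 0.196 + 0.159 = 0.355.
g_ice = 0.4253 − 0.355 = 0.07.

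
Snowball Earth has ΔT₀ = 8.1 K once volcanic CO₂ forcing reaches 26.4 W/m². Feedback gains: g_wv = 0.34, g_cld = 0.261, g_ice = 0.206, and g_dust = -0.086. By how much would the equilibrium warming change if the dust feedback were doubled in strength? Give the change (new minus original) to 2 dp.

Original: g = 0.721, ΔT = 8.1/(1−0.721) = 29.0323 K.
With doubled dust: g' = 0.635, ΔT' = 8.1/(1−0.635) = 22.1918 K.
Change = 22.1918 − 29.0323 = -6.84 K.

-6.84 K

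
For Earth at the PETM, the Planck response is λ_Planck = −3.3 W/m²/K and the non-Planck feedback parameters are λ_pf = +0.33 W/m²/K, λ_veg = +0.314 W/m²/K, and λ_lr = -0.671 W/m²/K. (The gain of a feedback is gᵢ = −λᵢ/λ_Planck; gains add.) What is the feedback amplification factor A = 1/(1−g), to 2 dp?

0.99

Convert to gains: g_pf = 0.33/3.3 = 0.1; g_veg = 0.314/3.3 = 0.09515; g_lr = -0.671/3.3 = -0.2033.
Total gain g = -0.00815.
A = 1/(1 + 0.00815) = 0.99.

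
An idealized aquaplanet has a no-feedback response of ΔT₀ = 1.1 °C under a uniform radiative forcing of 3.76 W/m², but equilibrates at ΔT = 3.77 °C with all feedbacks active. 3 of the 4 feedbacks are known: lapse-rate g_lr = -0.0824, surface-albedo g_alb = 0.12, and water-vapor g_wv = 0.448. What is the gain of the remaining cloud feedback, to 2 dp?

Amplification A = ΔT/ΔT₀ = 3.77/1.1 = 3.427.
Total gain g = 1 − 1/A = 1 − 1/3.427 = 0.7082.
Known gains sum to -0.0824 + 0.12 + 0.448 = 0.4856.
g_cld = 0.7082 − 0.4856 = 0.22.

0.22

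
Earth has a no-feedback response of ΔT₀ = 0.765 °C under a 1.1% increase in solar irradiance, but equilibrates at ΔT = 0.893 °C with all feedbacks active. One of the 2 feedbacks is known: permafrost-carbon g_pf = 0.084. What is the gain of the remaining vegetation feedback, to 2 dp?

Amplification A = ΔT/ΔT₀ = 0.893/0.765 = 1.167.
Total gain g = 1 − 1/A = 1 − 1/1.167 = 0.1431.
The known gain is 0.084.
g_veg = 0.1431 − 0.084 = 0.06.

0.06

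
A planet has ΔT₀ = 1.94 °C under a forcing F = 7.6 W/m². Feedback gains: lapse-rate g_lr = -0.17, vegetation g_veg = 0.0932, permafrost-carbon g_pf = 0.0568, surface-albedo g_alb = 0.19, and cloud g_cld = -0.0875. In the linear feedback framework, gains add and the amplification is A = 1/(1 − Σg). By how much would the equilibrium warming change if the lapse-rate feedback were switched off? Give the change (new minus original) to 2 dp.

0.48 °C

Original: g = 0.0825, ΔT = 1.94/(1−0.0825) = 2.1144 °C.
Without lapse-rate: g' = 0.2525, ΔT' = 1.94/(1−0.2525) = 2.5953 °C.
Change = 2.5953 − 2.1144 = 0.48 °C.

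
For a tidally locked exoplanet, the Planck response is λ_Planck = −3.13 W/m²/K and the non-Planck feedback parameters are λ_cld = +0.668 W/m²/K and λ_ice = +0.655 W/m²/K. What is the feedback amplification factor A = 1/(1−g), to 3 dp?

Convert to gains: g_cld = 0.668/3.13 = 0.2134; g_ice = 0.655/3.13 = 0.2093.
Total gain g = 0.4227.
A = 1/(1 − 0.4227) = 1.732.

1.732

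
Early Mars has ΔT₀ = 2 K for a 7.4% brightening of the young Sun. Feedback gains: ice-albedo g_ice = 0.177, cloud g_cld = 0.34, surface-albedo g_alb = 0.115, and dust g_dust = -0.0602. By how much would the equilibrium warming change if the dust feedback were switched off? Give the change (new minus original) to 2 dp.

0.76 K

Original: g = 0.5718, ΔT = 2/(1−0.5718) = 4.6707 K.
Without dust: g' = 0.632, ΔT' = 2/(1−0.632) = 5.4348 K.
Change = 5.4348 − 4.6707 = 0.76 K.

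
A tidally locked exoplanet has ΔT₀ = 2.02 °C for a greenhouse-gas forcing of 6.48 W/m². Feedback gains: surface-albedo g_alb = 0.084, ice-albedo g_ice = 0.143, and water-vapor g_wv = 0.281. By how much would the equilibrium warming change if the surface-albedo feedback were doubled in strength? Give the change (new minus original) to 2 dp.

Original: g = 0.508, ΔT = 2.02/(1−0.508) = 4.1057 °C.
With doubled surface-albedo: g' = 0.592, ΔT' = 2.02/(1−0.592) = 4.9510 °C.
Change = 4.9510 − 4.1057 = 0.85 °C.

0.85 °C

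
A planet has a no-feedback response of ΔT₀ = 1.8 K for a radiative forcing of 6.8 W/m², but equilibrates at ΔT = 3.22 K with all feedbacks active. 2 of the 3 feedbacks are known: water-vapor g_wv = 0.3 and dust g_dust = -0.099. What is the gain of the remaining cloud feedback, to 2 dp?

0.24

Amplification A = ΔT/ΔT₀ = 3.22/1.8 = 1.789.
Total gain g = 1 − 1/A = 1 − 1/1.789 = 0.441.
Known gains sum to 0.3 − 0.099 = 0.201.
g_cld = 0.441 − 0.201 = 0.24.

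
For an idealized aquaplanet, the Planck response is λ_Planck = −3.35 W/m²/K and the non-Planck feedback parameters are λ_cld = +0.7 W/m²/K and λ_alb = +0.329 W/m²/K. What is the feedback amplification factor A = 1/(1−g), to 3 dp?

Convert to gains: g_cld = 0.7/3.35 = 0.209; g_alb = 0.329/3.35 = 0.09821.
Total gain g = 0.30721.
A = 1/(1 − 0.30721) = 1.443.

1.443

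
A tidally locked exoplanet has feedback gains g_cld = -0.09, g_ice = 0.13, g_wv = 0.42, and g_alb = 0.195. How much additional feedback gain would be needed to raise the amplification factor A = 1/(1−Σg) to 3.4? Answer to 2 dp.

Current total gain = 0.655.
Target gain for A = 3.4: g* = 1 − 1/3.4 = 0.7059.
Additional gain needed = 0.7059 − 0.655 = 0.05.

0.05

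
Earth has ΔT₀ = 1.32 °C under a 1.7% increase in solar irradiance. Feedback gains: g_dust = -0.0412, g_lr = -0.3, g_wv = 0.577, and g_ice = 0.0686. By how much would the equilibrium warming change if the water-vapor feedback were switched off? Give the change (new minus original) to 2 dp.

-0.86 °C

Original: g = 0.3044, ΔT = 1.32/(1−0.3044) = 1.8976 °C.
Without water-vapor: g' = -0.2726, ΔT' = 1.32/(1+0.2726) = 1.0372 °C.
Change = 1.0372 − 1.8976 = -0.86 °C.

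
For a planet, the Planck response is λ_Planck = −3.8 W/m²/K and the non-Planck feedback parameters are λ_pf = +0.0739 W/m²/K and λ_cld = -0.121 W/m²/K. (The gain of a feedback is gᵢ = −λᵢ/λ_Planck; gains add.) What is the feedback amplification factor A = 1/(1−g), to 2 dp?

Convert to gains: g_pf = 0.0739/3.8 = 0.01945; g_cld = -0.121/3.8 = -0.03184.
Total gain g = -0.01239.
A = 1/(1 + 0.01239) = 0.99.

0.99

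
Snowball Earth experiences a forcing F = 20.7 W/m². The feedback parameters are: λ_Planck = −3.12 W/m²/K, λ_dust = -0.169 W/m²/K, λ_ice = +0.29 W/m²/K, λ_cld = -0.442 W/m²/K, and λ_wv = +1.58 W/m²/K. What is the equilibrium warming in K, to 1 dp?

Net feedback parameter λ = (−3.12) + (-0.169) + (+0.29) + (-0.442) + (+1.58) = -1.861 W/m²/K.
ΔT = −F/λ = −20.7/(-1.861) = 11.1 K.

11.1 K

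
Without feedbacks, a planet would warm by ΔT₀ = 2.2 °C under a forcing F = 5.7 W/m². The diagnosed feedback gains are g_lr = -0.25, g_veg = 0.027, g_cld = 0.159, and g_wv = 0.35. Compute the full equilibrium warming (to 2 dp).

3.08 °C

Total gain g = -0.25 + 0.027 + 0.159 + 0.35 = 0.286.
Amplification A = 1/(1 − 0.286) = 1.401.
ΔT = 2.2 × 1.401 = 3.08 °C.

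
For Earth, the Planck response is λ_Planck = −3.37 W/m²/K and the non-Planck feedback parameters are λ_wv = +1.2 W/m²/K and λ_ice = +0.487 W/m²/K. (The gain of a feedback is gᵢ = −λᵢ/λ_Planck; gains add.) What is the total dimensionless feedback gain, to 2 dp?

0.50

Convert to gains: g_wv = 1.2/3.37 = 0.3561; g_ice = 0.487/3.37 = 0.1445.
Total gain g = 0.5006.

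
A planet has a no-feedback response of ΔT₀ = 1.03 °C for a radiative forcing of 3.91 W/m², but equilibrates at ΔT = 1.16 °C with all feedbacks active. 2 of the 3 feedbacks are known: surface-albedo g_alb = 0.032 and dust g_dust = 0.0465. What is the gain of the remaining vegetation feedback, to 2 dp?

0.03

Amplification A = ΔT/ΔT₀ = 1.16/1.03 = 1.126.
Total gain g = 1 − 1/A = 1 − 1/1.126 = 0.1119.
Known gains sum to 0.032 + 0.0465 = 0.0785.
g_veg = 0.1119 − 0.0785 = 0.03.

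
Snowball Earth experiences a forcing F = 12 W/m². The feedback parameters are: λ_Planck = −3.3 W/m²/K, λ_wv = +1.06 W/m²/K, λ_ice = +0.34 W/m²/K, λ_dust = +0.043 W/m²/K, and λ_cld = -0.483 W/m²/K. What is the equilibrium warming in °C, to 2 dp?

Net feedback parameter λ = (−3.3) + (+1.06) + (+0.34) + (+0.043) + (-0.483) = -2.34 W/m²/K.
ΔT = −F/λ = −12/(-2.34) = 5.13 °C.

5.13 °C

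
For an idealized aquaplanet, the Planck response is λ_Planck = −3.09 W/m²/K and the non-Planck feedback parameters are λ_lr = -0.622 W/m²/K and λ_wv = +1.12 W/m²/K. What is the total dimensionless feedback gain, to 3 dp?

0.161

Convert to gains: g_lr = -0.622/3.09 = -0.2013; g_wv = 1.12/3.09 = 0.3625.
Total gain g = 0.1612.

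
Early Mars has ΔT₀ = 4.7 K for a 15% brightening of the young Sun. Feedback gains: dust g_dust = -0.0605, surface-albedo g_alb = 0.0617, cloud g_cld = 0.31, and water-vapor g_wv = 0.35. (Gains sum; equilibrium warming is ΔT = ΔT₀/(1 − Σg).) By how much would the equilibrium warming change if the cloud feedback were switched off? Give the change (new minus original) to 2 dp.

-6.63 K

Original: g = 0.6612, ΔT = 4.7/(1−0.6612) = 13.8725 K.
Without cloud: g' = 0.3512, ΔT' = 4.7/(1−0.3512) = 7.2441 K.
Change = 7.2441 − 13.8725 = -6.63 K.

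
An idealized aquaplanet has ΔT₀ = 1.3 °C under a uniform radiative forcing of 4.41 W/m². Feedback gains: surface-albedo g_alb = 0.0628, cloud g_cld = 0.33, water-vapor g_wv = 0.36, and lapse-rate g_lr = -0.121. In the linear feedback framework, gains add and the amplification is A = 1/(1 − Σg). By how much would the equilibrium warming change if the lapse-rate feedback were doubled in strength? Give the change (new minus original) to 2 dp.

Original: g = 0.6318, ΔT = 1.3/(1−0.6318) = 3.5307 °C.
With doubled lapse-rate: g' = 0.5108, ΔT' = 1.3/(1−0.5108) = 2.6574 °C.
Change = 2.6574 − 3.5307 = -0.87 °C.

-0.87 °C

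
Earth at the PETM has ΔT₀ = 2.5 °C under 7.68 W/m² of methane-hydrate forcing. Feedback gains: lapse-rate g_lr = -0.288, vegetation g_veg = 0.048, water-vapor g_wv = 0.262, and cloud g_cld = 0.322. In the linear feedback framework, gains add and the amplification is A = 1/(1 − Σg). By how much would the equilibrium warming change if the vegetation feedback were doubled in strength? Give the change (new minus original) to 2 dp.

0.30 °C

Original: g = 0.344, ΔT = 2.5/(1−0.344) = 3.8110 °C.
With doubled vegetation: g' = 0.392, ΔT' = 2.5/(1−0.392) = 4.1118 °C.
Change = 4.1118 − 3.8110 = 0.30 °C.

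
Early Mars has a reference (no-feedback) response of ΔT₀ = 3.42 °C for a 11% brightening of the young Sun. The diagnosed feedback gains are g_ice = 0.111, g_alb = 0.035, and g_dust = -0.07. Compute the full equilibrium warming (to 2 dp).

Total gain g = 0.111 + 0.035 − 0.07 = 0.076.
Amplification A = 1/(1 − 0.076) = 1.082.
ΔT = 3.42 × 1.082 = 3.70 °C.

3.70 °C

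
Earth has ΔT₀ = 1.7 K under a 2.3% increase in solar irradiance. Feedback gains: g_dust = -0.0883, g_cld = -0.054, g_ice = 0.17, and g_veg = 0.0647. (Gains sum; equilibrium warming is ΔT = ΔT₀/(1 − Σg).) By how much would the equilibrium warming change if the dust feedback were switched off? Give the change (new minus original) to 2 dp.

Original: g = 0.0924, ΔT = 1.7/(1−0.0924) = 1.8731 K.
Without dust: g' = 0.1807, ΔT' = 1.7/(1−0.1807) = 2.0749 K.
Change = 2.0749 − 1.8731 = 0.20 K.

0.20 K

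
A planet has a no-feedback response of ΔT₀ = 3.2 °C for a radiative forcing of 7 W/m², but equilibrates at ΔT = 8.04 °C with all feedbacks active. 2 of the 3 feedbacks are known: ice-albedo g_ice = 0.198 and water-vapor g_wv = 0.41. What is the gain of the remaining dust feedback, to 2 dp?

Amplification A = ΔT/ΔT₀ = 8.04/3.2 = 2.512.
Total gain g = 1 − 1/A = 1 − 1/2.512 = 0.6019.
Known gains sum to 0.198 + 0.41 = 0.608.
g_dust = 0.6019 − 0.608 = -0.01.

-0.01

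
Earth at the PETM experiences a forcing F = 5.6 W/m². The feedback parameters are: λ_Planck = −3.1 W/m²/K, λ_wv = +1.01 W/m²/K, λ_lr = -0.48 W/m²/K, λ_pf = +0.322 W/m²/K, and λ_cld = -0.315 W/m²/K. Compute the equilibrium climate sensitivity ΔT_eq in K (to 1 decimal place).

2.2 K

Net feedback parameter λ = (−3.1) + (+1.01) + (-0.48) + (+0.322) + (-0.315) = -2.563 W/m²/K.
ΔT = −F/λ = −5.6/(-2.563) = 2.2 K.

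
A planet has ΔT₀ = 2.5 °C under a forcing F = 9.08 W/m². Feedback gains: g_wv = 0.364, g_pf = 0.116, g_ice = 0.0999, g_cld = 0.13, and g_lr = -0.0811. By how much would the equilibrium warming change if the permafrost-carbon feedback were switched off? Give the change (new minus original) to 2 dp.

-1.60 °C

Original: g = 0.6288, ΔT = 2.5/(1−0.6288) = 6.7349 °C.
Without permafrost-carbon: g' = 0.5128, ΔT' = 2.5/(1−0.5128) = 5.1314 °C.
Change = 5.1314 − 6.7349 = -1.60 °C.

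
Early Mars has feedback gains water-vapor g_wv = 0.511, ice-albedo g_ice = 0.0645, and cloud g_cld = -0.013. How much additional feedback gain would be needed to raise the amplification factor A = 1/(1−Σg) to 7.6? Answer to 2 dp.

Current total gain = 0.5625.
Target gain for A = 7.6: g* = 1 − 1/7.6 = 0.8684.
Additional gain needed = 0.8684 − 0.5625 = 0.31.

0.31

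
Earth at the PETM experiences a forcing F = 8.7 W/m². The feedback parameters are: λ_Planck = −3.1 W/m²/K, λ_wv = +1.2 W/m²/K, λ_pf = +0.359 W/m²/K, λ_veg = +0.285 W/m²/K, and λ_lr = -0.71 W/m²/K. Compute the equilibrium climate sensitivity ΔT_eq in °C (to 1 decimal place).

Net feedback parameter λ = (−3.1) + (+1.2) + (+0.359) + (+0.285) + (-0.71) = -1.966 W/m²/K.
ΔT = −F/λ = −8.7/(-1.966) = 4.4 °C.

4.4 °C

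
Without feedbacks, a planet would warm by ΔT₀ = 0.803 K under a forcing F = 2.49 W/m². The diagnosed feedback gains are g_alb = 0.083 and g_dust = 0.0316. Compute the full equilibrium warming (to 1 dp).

Total gain g = 0.083 + 0.0316 = 0.1146.
Amplification A = 1/(1 − 0.1146) = 1.129.
ΔT = 0.803 × 1.129 = 0.9 K.

0.9 K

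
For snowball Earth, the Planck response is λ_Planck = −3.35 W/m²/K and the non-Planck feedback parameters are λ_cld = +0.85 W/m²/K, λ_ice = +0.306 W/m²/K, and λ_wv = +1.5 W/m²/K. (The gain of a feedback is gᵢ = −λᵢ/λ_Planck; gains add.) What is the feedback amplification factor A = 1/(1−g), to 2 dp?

4.83

Convert to gains: g_cld = 0.85/3.35 = 0.2537; g_ice = 0.306/3.35 = 0.09134; g_wv = 1.5/3.35 = 0.4478.
Total gain g = 0.79284.
A = 1/(1 − 0.79284) = 4.83.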